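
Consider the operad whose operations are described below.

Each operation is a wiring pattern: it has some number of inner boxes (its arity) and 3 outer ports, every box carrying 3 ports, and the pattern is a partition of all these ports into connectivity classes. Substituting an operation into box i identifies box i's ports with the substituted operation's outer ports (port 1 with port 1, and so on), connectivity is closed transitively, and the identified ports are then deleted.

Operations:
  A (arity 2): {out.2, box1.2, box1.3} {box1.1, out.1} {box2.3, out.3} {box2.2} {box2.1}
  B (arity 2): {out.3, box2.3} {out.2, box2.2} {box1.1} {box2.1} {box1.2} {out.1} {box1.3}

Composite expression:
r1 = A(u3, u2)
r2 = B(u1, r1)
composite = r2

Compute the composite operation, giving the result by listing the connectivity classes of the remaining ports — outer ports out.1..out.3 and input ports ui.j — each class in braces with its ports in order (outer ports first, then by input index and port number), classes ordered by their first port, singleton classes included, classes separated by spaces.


{out.1} {out.2, u3.2, u3.3} {out.3, u2.3} {u1.1} {u1.2} {u1.3} {u2.1} {u2.2} {u3.1}

After gluing at B, chains via deleted ports link the u-ports.
stage A: inputs (u3, u2), connectivity {out.1, u3.1} {out.2, u3.2, u3.3} {out.3, u2.3} {u2.1} {u2.2}, out.j its boundary
stage B: inputs (u1, u3, u2), connectivity {out.1} {out.2, u3.2, u3.3} {out.3, u2.3} {u1.1} {u1.2} {u1.3} {u2.1} {u2.2} {u3.1}, out.j its boundary


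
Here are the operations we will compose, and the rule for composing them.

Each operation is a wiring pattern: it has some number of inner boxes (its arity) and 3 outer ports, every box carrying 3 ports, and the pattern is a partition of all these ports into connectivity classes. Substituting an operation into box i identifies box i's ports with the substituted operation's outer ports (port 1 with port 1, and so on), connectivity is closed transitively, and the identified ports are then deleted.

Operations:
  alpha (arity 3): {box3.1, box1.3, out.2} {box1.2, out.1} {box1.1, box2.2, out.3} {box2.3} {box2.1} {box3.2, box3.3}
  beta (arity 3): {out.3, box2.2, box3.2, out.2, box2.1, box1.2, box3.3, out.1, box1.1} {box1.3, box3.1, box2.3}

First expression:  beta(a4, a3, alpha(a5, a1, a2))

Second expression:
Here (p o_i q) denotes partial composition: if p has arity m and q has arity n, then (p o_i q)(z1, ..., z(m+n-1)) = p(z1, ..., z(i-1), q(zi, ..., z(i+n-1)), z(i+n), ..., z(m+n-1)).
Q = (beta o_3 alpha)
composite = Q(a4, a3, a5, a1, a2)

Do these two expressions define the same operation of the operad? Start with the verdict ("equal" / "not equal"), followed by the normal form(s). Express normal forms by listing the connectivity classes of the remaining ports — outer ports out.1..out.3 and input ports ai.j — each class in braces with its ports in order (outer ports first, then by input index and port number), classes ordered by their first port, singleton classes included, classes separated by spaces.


equal; the common form is {out.1, out.2, out.3, a1.2, a2.1, a3.1, a3.2, a4.1, a4.2, a5.1, a5.3} {a1.1} {a1.3} {a2.2, a2.3} {a3.3, a4.3, a5.2}

Normal form of the first expression: {out.1, out.2, out.3, a1.2, a2.1, a3.1, a3.2, a4.1, a4.2, a5.1, a5.3} {a1.1} {a1.3} {a2.2, a2.3} {a3.3, a4.3, a5.2}
Normal form of the second expression: {out.1, out.2, out.3, a1.2, a2.1, a3.1, a3.2, a4.1, a4.2, a5.1, a5.3} {a1.1} {a1.3} {a2.2, a2.3} {a3.3, a4.3, a5.2}
Both agree, so they are equal.


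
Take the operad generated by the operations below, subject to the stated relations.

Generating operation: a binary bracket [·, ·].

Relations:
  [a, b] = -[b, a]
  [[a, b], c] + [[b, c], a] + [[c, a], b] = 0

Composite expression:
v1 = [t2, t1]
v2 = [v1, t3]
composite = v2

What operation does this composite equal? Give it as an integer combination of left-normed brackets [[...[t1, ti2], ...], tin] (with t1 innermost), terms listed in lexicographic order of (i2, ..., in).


Left-normed coefficients sit on the t1-initial expansion words.
Composite bracket: [[t2, t1], t3]
Applying ab - ba throughout gives 4 signed words (2^2 = 4).
Keep just the words that open with t1:
  from t1t2t3, sign -1: term -[[t1, t2], t3]

-[[t1, t2], t3]


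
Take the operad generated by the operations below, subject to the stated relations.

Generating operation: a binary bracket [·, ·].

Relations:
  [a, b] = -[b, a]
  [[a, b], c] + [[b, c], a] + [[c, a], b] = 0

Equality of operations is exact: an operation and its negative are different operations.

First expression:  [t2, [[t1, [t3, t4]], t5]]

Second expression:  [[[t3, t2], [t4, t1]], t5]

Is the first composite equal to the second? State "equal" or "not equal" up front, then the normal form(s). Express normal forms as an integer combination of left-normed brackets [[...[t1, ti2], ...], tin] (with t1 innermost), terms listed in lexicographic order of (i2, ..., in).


not equal; the first gives -[[[[t1, t3], t4], t5], t2] + [[[[t1, t4], t3], t5], t2] and the second -[[[[t1, t4], t2], t3], t5] + [[[[t1, t4], t3], t2], t5]

The first composite normalizes to -[[[[t1, t3], t4], t5], t2] + [[[[t1, t4], t3], t5], t2]
The second composite normalizes to -[[[[t1, t4], t2], t3], t5] + [[[[t1, t4], t3], t2], t5]
Different reductions; not equal.


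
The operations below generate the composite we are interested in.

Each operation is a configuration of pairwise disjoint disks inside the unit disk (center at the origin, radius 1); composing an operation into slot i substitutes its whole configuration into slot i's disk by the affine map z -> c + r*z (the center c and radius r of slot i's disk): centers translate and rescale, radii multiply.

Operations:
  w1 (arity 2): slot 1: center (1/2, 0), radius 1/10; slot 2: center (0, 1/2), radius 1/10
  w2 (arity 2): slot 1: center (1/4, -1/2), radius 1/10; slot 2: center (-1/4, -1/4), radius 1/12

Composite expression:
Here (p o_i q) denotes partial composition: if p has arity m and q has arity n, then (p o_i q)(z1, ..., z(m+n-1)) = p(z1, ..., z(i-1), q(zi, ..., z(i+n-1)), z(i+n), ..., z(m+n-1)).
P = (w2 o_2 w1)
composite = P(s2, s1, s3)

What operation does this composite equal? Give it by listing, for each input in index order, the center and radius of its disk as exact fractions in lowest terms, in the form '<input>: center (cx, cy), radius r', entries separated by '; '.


s1: center (-5/24, -1/4), radius 1/120; s2: center (1/4, -1/2), radius 1/10; s3: center (-1/4, -5/24), radius 1/120


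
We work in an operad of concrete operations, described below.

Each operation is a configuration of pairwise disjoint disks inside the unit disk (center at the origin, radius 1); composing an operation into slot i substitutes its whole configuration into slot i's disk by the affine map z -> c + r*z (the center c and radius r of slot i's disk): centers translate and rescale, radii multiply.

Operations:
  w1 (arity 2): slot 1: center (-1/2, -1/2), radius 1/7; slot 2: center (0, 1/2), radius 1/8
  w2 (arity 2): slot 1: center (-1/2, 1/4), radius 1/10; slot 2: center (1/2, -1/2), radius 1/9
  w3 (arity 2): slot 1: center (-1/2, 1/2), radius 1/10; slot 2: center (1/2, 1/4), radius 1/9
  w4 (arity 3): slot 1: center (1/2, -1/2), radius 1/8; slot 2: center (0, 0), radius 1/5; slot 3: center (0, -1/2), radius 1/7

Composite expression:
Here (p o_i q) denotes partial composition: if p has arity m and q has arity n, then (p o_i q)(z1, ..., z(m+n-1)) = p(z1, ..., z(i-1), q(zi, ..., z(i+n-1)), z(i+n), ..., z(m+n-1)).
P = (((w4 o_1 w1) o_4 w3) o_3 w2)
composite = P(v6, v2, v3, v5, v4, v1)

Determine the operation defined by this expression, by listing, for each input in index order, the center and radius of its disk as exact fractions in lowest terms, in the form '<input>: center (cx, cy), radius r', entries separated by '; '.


Follow each v-input down from w4: c' goes to c + r*c', radius to r*r'.
input v6: applying the 2 nested substitutions gives center (7/16, -9/16), radius 1/56
input v2: applying the 2 nested substitutions gives center (1/2, -7/16), radius 1/64
input v3: applying the 2 nested substitutions gives center (-1/10, 1/20), radius 1/50
input v5: applying the 2 nested substitutions gives center (1/10, -1/10), radius 1/45
input v4: applying the 2 nested substitutions gives center (-1/14, -3/7), radius 1/70
input v1: applying the 2 nested substitutions gives center (1/14, -13/28), radius 1/63

v1: center (1/14, -13/28), radius 1/63; v2: center (1/2, -7/16), radius 1/64; v3: center (-1/10, 1/20), radius 1/50; v4: center (-1/14, -3/7), radius 1/70; v5: center (1/10, -1/10), radius 1/45; v6: center (7/16, -9/16), radius 1/56


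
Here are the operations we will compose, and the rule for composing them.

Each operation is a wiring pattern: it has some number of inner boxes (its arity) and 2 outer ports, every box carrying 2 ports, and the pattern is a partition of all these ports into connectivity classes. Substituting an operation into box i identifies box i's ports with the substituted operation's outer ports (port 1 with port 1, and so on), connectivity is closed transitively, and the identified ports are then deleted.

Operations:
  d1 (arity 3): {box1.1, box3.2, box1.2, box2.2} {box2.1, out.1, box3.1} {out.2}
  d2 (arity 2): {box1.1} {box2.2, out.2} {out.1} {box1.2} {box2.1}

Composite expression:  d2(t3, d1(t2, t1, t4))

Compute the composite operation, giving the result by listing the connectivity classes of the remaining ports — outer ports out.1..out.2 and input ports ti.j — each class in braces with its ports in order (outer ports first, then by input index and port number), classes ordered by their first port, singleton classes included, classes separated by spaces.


{out.1} {out.2} {t1.1, t4.1} {t1.2, t2.1, t2.2, t4.2} {t3.1} {t3.2}

Treat the ports identified at d2 as solder joints: merge, then drop.
d1 over (t2, t1, t4) gives {out.1, t1.1, t4.1} {out.2} {t1.2, t2.1, t2.2, t4.2}, out.j being that stage's outer ports
d2 over (t3, t2, t1, t4) gives {out.1} {out.2} {t1.1, t4.1} {t1.2, t2.1, t2.2, t4.2} {t3.1} {t3.2}, out.j being that stage's outer ports


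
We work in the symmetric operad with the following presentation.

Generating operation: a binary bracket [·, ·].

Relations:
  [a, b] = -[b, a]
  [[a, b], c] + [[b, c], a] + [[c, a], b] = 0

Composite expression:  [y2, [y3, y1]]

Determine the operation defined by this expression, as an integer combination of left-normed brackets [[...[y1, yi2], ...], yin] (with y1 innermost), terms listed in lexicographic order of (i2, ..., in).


Expand each bracket as ab - ba; the y1-initial words give the coefficients.
Composite bracket: [y2, [y3, y1]]
Full expansion: 4 signed words from ab - ba (2^2 = 4).
Collect the words opening with y1:
  word y1y3y2 has sign +1, contributing +[[y1, y3], y2]

[[y1, y3], y2]


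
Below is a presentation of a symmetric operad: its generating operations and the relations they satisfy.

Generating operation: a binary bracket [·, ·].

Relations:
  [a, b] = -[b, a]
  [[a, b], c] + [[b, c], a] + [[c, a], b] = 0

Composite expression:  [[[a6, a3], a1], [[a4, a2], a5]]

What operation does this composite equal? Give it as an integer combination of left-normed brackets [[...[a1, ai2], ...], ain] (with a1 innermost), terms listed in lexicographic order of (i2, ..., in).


-[[[[[a1, a3], a6], a2], a4], a5] + [[[[[a1, a3], a6], a4], a2], a5] + [[[[[a1, a3], a6], a5], a2], a4] - [[[[[a1, a3], a6], a5], a4], a2] + [[[[[a1, a6], a3], a2], a4], a5] - [[[[[a1, a6], a3], a4], a2], a5] - [[[[[a1, a6], a3], a5], a2], a4] + [[[[[a1, a6], a3], a5], a4], a2]

In the tensor algebra, words opening a1 carry the a1-anchored form.
Composite bracket: [[[a6, a3], a1], [[a4, a2], a5]]
The bracket unfolds into 32 signed words via [a, b] = ab - ba (2^5 = 32).
Collect the words opening with a1:
  from a1a3a6a2a4a5, sign -1: term -[[[[[a1, a3], a6], a2], a4], a5]
  from a1a3a6a4a2a5, sign +1: term +[[[[[a1, a3], a6], a4], a2], a5]
  from a1a3a6a5a2a4, sign +1: term +[[[[[a1, a3], a6], a5], a2], a4]
  from a1a3a6a5a4a2, sign -1: term -[[[[[a1, a3], a6], a5], a4], a2]
  from a1a6a3a2a4a5, sign +1: term +[[[[[a1, a6], a3], a2], a4], a5]
  from a1a6a3a4a2a5, sign -1: term -[[[[[a1, a6], a3], a4], a2], a5]
  from a1a6a3a5a2a4, sign -1: term -[[[[[a1, a6], a3], a5], a2], a4]
  from a1a6a3a5a4a2, sign +1: term +[[[[[a1, a6], a3], a5], a4], a2]


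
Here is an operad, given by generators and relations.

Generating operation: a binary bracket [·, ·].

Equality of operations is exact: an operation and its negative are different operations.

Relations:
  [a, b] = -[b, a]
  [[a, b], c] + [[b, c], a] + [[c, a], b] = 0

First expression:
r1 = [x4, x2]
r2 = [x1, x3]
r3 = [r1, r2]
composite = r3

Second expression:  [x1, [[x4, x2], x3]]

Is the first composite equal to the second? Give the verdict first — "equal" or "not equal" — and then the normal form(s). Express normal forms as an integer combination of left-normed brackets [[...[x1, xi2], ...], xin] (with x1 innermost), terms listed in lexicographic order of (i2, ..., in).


not equal; the first gives [[[x1, x3], x2], x4] - [[[x1, x3], x4], x2] and the second -[[[x1, x2], x4], x3] + [[[x1, x3], x2], x4] - [[[x1, x3], x4], x2] + [[[x1, x4], x2], x3]

In normal form, the first expression is [[[x1, x3], x2], x4] - [[[x1, x3], x4], x2]
In normal form, the second expression is -[[[x1, x2], x4], x3] + [[[x1, x3], x2], x4] - [[[x1, x3], x4], x2] + [[[x1, x4], x2], x3]
The forms do not match — not equal.


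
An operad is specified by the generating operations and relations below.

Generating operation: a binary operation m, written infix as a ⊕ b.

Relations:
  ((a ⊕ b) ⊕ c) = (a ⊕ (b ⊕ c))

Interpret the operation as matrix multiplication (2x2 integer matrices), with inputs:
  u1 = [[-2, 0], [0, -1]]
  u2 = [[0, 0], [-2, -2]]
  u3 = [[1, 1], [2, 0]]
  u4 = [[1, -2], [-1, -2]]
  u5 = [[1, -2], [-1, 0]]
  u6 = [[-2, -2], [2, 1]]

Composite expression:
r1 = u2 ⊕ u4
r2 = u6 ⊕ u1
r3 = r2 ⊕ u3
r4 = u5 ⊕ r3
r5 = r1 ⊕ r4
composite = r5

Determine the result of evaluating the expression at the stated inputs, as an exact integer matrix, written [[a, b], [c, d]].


(u2 ⊕ u4) = [[0, 0], [0, 8]]
(u6 ⊕ u1) = [[4, 2], [-4, -1]]
((u6 ⊕ u1) ⊕ u3) = [[8, 4], [-6, -4]]
(u5 ⊕ ((u6 ⊕ u1) ⊕ u3)) = [[20, 12], [-8, -4]]
((u2 ⊕ u4) ⊕ (u5 ⊕ ((u6 ⊕ u1) ⊕ u3))) = [[0, 0], [-64, -32]]

[[0, 0], [-64, -32]]


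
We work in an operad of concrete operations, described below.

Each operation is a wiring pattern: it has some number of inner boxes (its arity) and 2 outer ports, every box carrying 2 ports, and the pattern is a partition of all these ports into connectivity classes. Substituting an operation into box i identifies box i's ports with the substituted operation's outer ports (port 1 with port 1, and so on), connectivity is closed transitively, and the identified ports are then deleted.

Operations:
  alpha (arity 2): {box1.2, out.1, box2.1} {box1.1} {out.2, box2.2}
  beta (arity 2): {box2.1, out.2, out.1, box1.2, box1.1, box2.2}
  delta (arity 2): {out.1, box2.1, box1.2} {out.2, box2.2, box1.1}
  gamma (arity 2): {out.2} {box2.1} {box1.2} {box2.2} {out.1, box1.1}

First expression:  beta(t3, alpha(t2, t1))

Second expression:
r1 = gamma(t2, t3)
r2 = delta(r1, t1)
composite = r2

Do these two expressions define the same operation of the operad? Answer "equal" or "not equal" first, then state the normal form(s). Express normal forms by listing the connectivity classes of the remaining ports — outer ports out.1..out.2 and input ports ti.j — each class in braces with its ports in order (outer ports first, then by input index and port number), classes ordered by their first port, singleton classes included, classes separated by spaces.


not equal: they reduce to {out.1, out.2, t1.1, t1.2, t2.2, t3.1, t3.2} {t2.1} and {out.1, t1.1} {out.2, t1.2, t2.1} {t2.2} {t3.1} {t3.2}

The first composite normalizes to {out.1, out.2, t1.1, t1.2, t2.2, t3.1, t3.2} {t2.1}
The second composite normalizes to {out.1, t1.1} {out.2, t1.2, t2.1} {t2.2} {t3.1} {t3.2}
They disagree, so not equal.


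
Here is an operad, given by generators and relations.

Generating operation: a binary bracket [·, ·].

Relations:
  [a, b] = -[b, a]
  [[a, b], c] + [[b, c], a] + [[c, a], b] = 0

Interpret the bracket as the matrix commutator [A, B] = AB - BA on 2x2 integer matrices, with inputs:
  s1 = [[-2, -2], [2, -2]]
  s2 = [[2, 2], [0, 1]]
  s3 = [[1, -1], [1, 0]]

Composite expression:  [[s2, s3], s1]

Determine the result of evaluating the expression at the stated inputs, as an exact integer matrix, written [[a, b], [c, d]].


[[-8, -8], [-8, 8]]

[s2, s3] = [[2, -3], [-1, -2]]
[[s2, s3], s1] = [[-8, -8], [-8, 8]]


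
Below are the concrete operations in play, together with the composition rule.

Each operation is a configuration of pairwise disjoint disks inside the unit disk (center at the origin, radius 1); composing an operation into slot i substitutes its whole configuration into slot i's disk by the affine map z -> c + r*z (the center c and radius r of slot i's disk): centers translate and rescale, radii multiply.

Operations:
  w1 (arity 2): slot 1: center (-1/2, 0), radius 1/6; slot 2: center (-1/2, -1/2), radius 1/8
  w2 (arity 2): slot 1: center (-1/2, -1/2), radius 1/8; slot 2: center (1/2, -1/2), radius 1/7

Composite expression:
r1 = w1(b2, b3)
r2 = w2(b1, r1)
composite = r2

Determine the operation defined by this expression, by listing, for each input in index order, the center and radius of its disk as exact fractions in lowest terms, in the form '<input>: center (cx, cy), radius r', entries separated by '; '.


Nesting under w2 composes maps z -> c + r*z down each b-path.
b1: after 1 affine step, its disk has center (-1/2, -1/2), radius 1/8
b2: after 2 affine steps, its disk has center (3/7, -1/2), radius 1/42
b3: after 2 affine steps, its disk has center (3/7, -4/7), radius 1/56

b1: center (-1/2, -1/2), radius 1/8; b2: center (3/7, -1/2), radius 1/42; b3: center (3/7, -4/7), radius 1/56


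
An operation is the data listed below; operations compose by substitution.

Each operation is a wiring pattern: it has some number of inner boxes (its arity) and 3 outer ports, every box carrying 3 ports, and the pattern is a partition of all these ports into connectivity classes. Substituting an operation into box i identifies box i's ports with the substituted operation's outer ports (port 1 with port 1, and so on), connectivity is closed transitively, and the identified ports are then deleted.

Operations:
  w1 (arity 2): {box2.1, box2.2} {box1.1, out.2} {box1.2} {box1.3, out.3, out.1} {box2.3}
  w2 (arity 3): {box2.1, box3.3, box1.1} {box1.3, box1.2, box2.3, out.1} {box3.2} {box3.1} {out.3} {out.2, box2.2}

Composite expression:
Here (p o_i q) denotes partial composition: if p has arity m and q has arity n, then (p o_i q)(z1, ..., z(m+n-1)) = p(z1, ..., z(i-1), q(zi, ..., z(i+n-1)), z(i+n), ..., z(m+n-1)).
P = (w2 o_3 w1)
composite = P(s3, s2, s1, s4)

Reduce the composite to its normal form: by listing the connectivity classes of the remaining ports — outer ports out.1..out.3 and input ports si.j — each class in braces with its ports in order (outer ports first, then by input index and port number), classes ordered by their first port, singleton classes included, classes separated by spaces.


{out.1, s2.3, s3.2, s3.3} {out.2, s2.2} {out.3} {s1.1} {s1.2} {s1.3, s2.1, s3.1} {s4.1, s4.2} {s4.3}

Connectivity passes through glued w2-boundaries; trace each wire chain.
through w1, on inputs (s1, s4): {out.1, out.3, s1.3} {out.2, s1.1} {s1.2} {s4.1, s4.2} {s4.3} (out.j = stage outer ports)
through w2, on inputs (s3, s2, s1, s4): {out.1, s2.3, s3.2, s3.3} {out.2, s2.2} {out.3} {s1.1} {s1.2} {s1.3, s2.1, s3.1} {s4.1, s4.2} {s4.3} (out.j = stage outer ports)


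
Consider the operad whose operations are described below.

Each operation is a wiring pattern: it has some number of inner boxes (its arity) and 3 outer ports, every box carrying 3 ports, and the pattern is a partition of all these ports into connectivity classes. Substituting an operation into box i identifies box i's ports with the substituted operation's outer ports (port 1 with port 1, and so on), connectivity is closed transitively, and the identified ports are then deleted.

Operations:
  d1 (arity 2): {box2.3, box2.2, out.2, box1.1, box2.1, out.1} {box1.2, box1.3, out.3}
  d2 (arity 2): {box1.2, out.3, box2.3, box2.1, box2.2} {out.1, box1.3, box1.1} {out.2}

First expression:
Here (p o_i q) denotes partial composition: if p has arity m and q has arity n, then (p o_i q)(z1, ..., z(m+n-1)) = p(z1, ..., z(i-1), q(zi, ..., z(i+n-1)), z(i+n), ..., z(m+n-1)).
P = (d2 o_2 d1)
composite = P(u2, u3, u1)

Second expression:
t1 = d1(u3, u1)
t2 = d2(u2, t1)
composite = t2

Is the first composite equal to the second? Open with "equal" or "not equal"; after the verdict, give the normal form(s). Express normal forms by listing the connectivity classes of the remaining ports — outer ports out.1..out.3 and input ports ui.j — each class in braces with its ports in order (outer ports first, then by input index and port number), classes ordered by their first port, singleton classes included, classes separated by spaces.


Normal form of the first expression: {out.1, u2.1, u2.3} {out.2} {out.3, u1.1, u1.2, u1.3, u2.2, u3.1, u3.2, u3.3}
Normal form of the second expression: {out.1, u2.1, u2.3} {out.2} {out.3, u1.1, u1.2, u1.3, u2.2, u3.1, u3.2, u3.3}
The forms coincide; equal.

equal: each reduces to {out.1, u2.1, u2.3} {out.2} {out.3, u1.1, u1.2, u1.3, u2.2, u3.1, u3.2, u3.3}


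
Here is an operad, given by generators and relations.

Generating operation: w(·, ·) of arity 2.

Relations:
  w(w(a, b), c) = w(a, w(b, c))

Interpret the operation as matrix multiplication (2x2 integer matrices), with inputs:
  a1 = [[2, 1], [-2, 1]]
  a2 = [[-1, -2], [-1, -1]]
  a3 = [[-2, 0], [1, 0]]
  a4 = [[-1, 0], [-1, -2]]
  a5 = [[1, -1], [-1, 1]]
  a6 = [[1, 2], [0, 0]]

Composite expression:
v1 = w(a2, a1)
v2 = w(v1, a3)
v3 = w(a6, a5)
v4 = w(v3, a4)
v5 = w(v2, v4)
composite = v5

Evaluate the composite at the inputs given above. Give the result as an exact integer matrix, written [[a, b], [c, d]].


[[0, 14], [0, 4]]

w(a2, a1) = [[2, -3], [0, -2]]
w(w(a2, a1), a3) = [[-7, 0], [-2, 0]]
w(a6, a5) = [[-1, 1], [0, 0]]
w(w(a6, a5), a4) = [[0, -2], [0, 0]]
w(w(w(a2, a1), a3), w(w(a6, a5), a4)) = [[0, 14], [0, 4]]


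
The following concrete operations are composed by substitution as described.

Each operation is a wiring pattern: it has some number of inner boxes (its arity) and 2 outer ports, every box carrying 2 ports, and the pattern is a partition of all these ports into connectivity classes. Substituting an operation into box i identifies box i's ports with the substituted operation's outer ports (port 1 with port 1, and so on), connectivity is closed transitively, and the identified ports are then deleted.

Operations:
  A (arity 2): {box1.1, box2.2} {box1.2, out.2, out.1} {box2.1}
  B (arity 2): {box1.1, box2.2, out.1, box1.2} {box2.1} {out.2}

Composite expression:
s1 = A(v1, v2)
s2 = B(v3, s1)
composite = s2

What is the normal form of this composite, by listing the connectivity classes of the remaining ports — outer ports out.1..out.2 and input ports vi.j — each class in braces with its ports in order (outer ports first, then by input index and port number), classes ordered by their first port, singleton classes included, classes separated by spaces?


{out.1, v1.2, v3.1, v3.2} {out.2} {v1.1, v2.2} {v2.1}

After gluing at B, chains via deleted ports link the v-ports.
the subtree at A composes to {out.1, out.2, v1.2} {v1.1, v2.2} {v2.1} on (v1, v2); out.j = own outer ports
the subtree at B composes to {out.1, v1.2, v3.1, v3.2} {out.2} {v1.1, v2.2} {v2.1} on (v3, v1, v2); out.j = own outer ports


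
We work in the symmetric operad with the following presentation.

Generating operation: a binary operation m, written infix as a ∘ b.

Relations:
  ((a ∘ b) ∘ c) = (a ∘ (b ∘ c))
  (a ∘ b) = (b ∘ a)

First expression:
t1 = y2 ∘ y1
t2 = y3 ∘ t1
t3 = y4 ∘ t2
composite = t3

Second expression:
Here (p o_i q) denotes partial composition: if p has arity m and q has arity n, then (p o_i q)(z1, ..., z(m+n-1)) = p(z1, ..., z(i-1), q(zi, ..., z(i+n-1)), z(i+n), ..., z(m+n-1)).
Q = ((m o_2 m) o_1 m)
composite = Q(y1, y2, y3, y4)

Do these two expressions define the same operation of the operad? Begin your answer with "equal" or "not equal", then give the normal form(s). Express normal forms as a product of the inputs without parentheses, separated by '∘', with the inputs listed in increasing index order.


equal; both compose to y1 ∘ y2 ∘ y3 ∘ y4

The first expression reduces to y1 ∘ y2 ∘ y3 ∘ y4
The second expression reduces to y1 ∘ y2 ∘ y3 ∘ y4
Both agree, so they are equal.


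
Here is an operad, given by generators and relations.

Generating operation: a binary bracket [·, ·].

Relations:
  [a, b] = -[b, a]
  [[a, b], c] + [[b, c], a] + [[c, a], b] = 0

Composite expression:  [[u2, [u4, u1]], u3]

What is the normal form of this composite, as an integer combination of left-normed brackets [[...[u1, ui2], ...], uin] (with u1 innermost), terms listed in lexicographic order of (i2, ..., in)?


[[[u1, u4], u2], u3]

Skip Jacobi rewriting: expand, keep u1-initial words, read off terms.
Composite bracket: [[u2, [u4, u1]], u3]
Expanding via [a, b] = ab - ba: 8 signed words (2^3 = 8).
Only words starting with u1 matter:
  word u1u4u2u3 has sign +1, contributing +[[[u1, u4], u2], u3]


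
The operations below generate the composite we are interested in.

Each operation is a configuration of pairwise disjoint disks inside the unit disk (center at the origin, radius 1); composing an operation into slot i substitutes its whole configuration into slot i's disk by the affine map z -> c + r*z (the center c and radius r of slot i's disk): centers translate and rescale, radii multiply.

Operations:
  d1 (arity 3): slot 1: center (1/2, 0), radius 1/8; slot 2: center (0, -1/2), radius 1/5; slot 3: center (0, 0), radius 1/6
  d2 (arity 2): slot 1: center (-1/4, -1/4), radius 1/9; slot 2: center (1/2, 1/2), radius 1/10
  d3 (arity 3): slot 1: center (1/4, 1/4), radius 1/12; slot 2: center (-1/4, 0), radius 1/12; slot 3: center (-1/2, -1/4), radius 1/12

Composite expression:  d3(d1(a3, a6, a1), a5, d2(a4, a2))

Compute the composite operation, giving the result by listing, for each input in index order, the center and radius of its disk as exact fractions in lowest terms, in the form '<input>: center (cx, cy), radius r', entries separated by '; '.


a1: center (1/4, 1/4), radius 1/72; a2: center (-11/24, -5/24), radius 1/120; a3: center (7/24, 1/4), radius 1/96; a4: center (-25/48, -13/48), radius 1/108; a5: center (-1/4, 0), radius 1/12; a6: center (1/4, 5/24), radius 1/60

Affine substitution under d3: radii multiply and a-centers shift.
for a3, the 2-step affine chain lands on center (7/24, 1/4), radius 1/96
for a6, the 2-step affine chain lands on center (1/4, 5/24), radius 1/60
for a1, the 2-step affine chain lands on center (1/4, 1/4), radius 1/72
for a5, the 1-step affine chain lands on center (-1/4, 0), radius 1/12
for a4, the 2-step affine chain lands on center (-25/48, -13/48), radius 1/108
for a2, the 2-step affine chain lands on center (-11/24, -5/24), radius 1/120


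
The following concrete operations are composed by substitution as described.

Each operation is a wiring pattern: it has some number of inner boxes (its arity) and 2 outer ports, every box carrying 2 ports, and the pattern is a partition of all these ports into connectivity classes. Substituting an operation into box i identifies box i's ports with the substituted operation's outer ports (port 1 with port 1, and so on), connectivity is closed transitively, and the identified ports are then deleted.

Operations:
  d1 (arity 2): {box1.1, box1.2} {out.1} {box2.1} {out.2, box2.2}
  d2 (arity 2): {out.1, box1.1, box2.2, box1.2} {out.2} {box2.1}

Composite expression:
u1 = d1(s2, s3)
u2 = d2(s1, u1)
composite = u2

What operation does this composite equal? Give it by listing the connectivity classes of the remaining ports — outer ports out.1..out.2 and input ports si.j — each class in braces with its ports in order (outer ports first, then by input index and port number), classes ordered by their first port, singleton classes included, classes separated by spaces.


After gluing at d2, chains via deleted ports link the s-ports.
stage d1: inputs (s2, s3), connectivity {out.1} {out.2, s3.2} {s2.1, s2.2} {s3.1}, out.j its boundary
stage d2: inputs (s1, s2, s3), connectivity {out.1, s1.1, s1.2, s3.2} {out.2} {s2.1, s2.2} {s3.1}, out.j its boundary

{out.1, s1.1, s1.2, s3.2} {out.2} {s2.1, s2.2} {s3.1}


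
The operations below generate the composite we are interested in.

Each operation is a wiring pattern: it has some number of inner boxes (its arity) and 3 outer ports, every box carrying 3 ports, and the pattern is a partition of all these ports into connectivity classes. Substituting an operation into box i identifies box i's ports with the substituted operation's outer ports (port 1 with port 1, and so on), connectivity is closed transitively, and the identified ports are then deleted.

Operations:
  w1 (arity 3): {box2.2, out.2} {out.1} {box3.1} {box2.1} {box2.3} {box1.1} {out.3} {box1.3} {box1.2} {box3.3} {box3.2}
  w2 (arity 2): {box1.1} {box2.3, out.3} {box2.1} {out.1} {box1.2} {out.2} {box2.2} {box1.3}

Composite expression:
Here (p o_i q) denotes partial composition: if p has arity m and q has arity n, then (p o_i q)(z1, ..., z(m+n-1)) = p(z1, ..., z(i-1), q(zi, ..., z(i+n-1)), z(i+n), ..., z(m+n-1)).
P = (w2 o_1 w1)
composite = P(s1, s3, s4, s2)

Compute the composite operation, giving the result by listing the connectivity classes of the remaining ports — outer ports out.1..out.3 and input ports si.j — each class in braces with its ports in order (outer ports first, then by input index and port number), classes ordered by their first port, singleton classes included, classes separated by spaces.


{out.1} {out.2} {out.3, s2.3} {s1.1} {s1.2} {s1.3} {s2.1} {s2.2} {s3.1} {s3.2} {s3.3} {s4.1} {s4.2} {s4.3}

Connectivity passes through glued w2-boundaries; trace each wire chain.
composing w1 on (s1, s3, s4), with out.j its own outer ports: {out.1} {out.2, s3.2} {out.3} {s1.1} {s1.2} {s1.3} {s3.1} {s3.3} {s4.1} {s4.2} {s4.3}
composing w2 on (s1, s3, s4, s2), with out.j its own outer ports: {out.1} {out.2} {out.3, s2.3} {s1.1} {s1.2} {s1.3} {s2.1} {s2.2} {s3.1} {s3.2} {s3.3} {s4.1} {s4.2} {s4.3}


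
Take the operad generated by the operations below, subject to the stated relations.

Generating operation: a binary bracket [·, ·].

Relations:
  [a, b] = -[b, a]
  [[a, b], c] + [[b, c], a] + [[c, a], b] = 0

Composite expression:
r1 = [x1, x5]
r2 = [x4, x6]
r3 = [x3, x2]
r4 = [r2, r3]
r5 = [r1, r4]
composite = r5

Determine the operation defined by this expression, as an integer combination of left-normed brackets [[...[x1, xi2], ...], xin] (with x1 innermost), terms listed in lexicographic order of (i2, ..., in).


Antisymmetry and Jacobi reduce to x1-anchored left-normed brackets.
Composite bracket: [[x1, x5], [[x4, x6], [x3, x2]]]
Applying ab - ba throughout gives 32 signed words (2^5 = 32).
Collect the words opening with x1:
  x1x5x2x3x4x6 appears with sign +1, giving the term +[[[[[x1, x5], x2], x3], x4], x6]
  x1x5x2x3x6x4 appears with sign -1, giving the term -[[[[[x1, x5], x2], x3], x6], x4]
  x1x5x3x2x4x6 appears with sign -1, giving the term -[[[[[x1, x5], x3], x2], x4], x6]
  x1x5x3x2x6x4 appears with sign +1, giving the term +[[[[[x1, x5], x3], x2], x6], x4]
  x1x5x4x6x2x3 appears with sign -1, giving the term -[[[[[x1, x5], x4], x6], x2], x3]
  x1x5x4x6x3x2 appears with sign +1, giving the term +[[[[[x1, x5], x4], x6], x3], x2]
  x1x5x6x4x2x3 appears with sign +1, giving the term +[[[[[x1, x5], x6], x4], x2], x3]
  x1x5x6x4x3x2 appears with sign -1, giving the term -[[[[[x1, x5], x6], x4], x3], x2]

[[[[[x1, x5], x2], x3], x4], x6] - [[[[[x1, x5], x2], x3], x6], x4] - [[[[[x1, x5], x3], x2], x4], x6] + [[[[[x1, x5], x3], x2], x6], x4] - [[[[[x1, x5], x4], x6], x2], x3] + [[[[[x1, x5], x4], x6], x3], x2] + [[[[[x1, x5], x6], x4], x2], x3] - [[[[[x1, x5], x6], x4], x3], x2]


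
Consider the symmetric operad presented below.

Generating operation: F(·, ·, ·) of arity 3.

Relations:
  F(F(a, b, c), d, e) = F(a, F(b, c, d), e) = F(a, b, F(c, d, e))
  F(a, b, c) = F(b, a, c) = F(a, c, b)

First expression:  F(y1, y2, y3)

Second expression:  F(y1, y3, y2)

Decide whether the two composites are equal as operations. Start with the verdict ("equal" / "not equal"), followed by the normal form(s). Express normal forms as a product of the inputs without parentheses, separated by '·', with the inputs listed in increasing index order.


In normal form, the first expression is y1 · y2 · y3
In normal form, the second expression is y1 · y2 · y3
The forms coincide; equal.

equal; the common form is y1 · y2 · y3


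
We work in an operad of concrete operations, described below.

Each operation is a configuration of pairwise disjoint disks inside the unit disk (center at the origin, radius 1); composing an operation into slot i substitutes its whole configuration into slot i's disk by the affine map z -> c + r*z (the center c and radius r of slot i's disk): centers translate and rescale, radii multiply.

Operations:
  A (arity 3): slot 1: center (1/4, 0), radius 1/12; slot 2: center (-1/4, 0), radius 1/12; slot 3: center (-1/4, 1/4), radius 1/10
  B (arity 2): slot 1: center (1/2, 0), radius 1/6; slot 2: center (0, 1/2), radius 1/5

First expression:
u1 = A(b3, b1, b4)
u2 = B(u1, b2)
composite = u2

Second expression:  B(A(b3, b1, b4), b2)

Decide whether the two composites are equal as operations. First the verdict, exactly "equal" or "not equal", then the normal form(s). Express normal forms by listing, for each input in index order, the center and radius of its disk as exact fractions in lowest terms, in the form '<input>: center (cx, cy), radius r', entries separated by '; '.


Normal form of the first expression: b1: center (11/24, 0), radius 1/72; b2: center (0, 1/2), radius 1/5; b3: center (13/24, 0), radius 1/72; b4: center (11/24, 1/24), radius 1/60
Normal form of the second expression: b1: center (11/24, 0), radius 1/72; b2: center (0, 1/2), radius 1/5; b3: center (13/24, 0), radius 1/72; b4: center (11/24, 1/24), radius 1/60
One common form — equal.

equal — both sides give b1: center (11/24, 0), radius 1/72; b2: center (0, 1/2), radius 1/5; b3: center (13/24, 0), radius 1/72; b4: center (11/24, 1/24), radius 1/60


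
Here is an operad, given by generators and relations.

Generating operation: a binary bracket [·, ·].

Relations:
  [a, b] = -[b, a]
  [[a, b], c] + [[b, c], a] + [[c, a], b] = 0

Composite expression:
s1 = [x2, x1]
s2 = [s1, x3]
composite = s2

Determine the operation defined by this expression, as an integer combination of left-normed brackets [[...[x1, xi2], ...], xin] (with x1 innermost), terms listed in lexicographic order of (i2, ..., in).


Expand each bracket as ab - ba; the x1-initial words give the coefficients.
Composite bracket: [[x2, x1], x3]
Expanding via [a, b] = ab - ba: 4 signed words (2^2 = 4).
Coefficients come from the x1-initial words:
  x1x2x3 (sign -1) contributes -[[x1, x2], x3]

-[[x1, x2], x3]


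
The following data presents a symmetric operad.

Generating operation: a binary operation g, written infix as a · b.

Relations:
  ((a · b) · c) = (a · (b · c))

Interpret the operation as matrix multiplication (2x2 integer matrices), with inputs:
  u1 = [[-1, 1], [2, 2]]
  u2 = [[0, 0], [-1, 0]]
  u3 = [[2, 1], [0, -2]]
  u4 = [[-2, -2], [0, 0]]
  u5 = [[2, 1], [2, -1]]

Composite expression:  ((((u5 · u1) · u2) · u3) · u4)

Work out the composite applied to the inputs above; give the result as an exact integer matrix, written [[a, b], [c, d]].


[[16, 16], [0, 0]]

(u5 · u1) = [[0, 4], [-4, 0]]
((u5 · u1) · u2) = [[-4, 0], [0, 0]]
(((u5 · u1) · u2) · u3) = [[-8, -4], [0, 0]]
((((u5 · u1) · u2) · u3) · u4) = [[16, 16], [0, 0]]


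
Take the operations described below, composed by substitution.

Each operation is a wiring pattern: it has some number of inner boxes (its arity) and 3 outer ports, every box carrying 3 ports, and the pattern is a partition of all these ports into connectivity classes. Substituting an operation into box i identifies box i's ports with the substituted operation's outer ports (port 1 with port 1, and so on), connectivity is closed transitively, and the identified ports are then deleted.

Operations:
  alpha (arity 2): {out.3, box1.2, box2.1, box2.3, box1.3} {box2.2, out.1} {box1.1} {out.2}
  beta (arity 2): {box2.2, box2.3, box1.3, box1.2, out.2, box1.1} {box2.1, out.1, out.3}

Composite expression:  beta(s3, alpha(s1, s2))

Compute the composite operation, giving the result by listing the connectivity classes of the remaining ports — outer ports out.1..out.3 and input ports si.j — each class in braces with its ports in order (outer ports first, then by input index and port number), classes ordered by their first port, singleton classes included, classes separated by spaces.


Reachability decides: close wires over beta-identified ports.
through alpha, on inputs (s1, s2): {out.1, s2.2} {out.2} {out.3, s1.2, s1.3, s2.1, s2.3} {s1.1} (out.j = stage outer ports)
through beta, on inputs (s3, s1, s2): {out.1, out.3, s2.2} {out.2, s1.2, s1.3, s2.1, s2.3, s3.1, s3.2, s3.3} {s1.1} (out.j = stage outer ports)

{out.1, out.3, s2.2} {out.2, s1.2, s1.3, s2.1, s2.3, s3.1, s3.2, s3.3} {s1.1}


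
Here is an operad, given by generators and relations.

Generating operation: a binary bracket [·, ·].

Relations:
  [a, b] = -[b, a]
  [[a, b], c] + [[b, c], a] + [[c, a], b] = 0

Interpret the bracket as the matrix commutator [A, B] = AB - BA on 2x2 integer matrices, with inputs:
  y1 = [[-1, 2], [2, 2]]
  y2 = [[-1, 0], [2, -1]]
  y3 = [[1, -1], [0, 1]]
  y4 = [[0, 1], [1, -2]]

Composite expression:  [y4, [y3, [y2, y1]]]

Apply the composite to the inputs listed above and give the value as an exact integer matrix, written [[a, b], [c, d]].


[y2, y1] = [[-4, 0], [-6, 4]]
[y3, [y2, y1]] = [[6, -8], [0, -6]]
[y4, [y3, [y2, y1]]] = [[8, -28], [12, -8]]

[[8, -28], [12, -8]]


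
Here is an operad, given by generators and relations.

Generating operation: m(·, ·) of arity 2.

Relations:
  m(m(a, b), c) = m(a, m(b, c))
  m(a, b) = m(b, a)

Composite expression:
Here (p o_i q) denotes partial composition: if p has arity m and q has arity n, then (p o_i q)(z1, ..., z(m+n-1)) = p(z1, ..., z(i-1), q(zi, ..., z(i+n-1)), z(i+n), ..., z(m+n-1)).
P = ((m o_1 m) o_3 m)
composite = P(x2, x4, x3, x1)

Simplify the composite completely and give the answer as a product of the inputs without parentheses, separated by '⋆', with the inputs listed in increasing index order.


x1 ⋆ x2 ⋆ x3 ⋆ x4

Shape and order are irrelevant to m; the x-input set decides.
m(x2, x4) reduces to x2 ⋆ x4
m(x3, x1) reduces to x3 ⋆ x1
m(m(x2, x4), m(x3, x1)) reduces to x2 ⋆ x4 ⋆ x3 ⋆ x1
commutativity sorts the factors: x1 ⋆ x2 ⋆ x3 ⋆ x4


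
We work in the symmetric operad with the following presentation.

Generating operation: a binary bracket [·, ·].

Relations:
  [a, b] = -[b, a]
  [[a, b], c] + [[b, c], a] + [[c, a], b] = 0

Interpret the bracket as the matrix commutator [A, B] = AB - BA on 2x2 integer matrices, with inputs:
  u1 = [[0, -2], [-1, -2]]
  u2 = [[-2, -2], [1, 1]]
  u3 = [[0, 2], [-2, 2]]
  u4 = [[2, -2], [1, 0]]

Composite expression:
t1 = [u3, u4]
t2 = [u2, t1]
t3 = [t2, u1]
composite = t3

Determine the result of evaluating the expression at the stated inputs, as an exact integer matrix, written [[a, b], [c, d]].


[[-12, 0], [-12, 12]]

[u3, u4] = [[-2, 0], [-2, 2]]
[u2, [u3, u4]] = [[4, -8], [-10, -4]]
[[u2, [u3, u4]], u1] = [[-12, 0], [-12, 12]]


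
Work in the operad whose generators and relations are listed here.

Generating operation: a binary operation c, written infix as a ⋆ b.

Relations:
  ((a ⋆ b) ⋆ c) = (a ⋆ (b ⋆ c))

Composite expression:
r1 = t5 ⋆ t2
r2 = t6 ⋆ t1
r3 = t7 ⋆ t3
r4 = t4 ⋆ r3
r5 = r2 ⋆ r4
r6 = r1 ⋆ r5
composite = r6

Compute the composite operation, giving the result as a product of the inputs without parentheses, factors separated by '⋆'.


t5 ⋆ t2 ⋆ t6 ⋆ t1 ⋆ t4 ⋆ t7 ⋆ t3
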